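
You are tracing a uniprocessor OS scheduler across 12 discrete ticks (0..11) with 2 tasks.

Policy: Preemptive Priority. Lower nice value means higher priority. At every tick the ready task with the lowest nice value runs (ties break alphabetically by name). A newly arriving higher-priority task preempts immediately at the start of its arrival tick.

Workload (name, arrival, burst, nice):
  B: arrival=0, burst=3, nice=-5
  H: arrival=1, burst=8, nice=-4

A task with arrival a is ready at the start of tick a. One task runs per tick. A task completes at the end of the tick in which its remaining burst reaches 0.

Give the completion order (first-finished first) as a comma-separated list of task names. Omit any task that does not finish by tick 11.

t=0: ready={B} → run B
t=1: ready={B,H} → run B
t=2: ready={B,H} → run B
t=3: ready={H} → run H
t=4: ready={H} → run H
t=5: ready={H} → run H
t=6: ready={H} → run H
t=7: ready={H} → run H
t=8: ready={H} → run H
t=9: ready={H} → run H
t=10: ready={H} → run H
t=11: (idle)

completion order = B, H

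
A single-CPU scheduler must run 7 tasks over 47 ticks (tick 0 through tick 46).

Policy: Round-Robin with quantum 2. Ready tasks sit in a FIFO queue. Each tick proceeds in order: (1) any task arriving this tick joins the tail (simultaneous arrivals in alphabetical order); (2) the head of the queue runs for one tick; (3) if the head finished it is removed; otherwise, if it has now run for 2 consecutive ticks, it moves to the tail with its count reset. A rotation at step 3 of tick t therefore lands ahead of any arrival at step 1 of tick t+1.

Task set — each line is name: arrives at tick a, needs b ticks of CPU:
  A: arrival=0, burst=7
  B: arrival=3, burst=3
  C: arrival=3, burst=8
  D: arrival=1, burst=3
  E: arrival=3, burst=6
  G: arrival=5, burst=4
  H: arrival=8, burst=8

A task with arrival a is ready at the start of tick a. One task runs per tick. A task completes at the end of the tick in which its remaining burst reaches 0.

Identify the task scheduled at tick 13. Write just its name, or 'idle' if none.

running at tick 13 = G

t=0: queue=[A] q_used=0 → run A
t=1: queue=[A,D] q_used=1 → run A
t=2: queue=[D,A] q_used=0 → run D
t=3: queue=[D,A,B,C,E] q_used=1 → run D
t=4: queue=[A,B,C,E,D] q_used=0 → run A
t=5: queue=[A,B,C,E,D,G] q_used=1 → run A
t=6: queue=[B,C,E,D,G,A] q_used=0 → run B
t=7: queue=[B,C,E,D,G,A] q_used=1 → run B
t=8: queue=[C,E,D,G,A,B,H] q_used=0 → run C
t=9: queue=[C,E,D,G,A,B,H] q_used=1 → run C
t=10: queue=[E,D,G,A,B,H,C] q_used=0 → run E
t=11: queue=[E,D,G,A,B,H,C] q_used=1 → run E
t=12: queue=[D,G,A,B,H,C,E] q_used=0 → run D
t=13: queue=[G,A,B,H,C,E] q_used=0 → run G
t=14: queue=[G,A,B,H,C,E] q_used=1 → run G
t=15: queue=[A,B,H,C,E,G] q_used=0 → run A
t=16: queue=[A,B,H,C,E,G] q_used=1 → run A
t=17: queue=[B,H,C,E,G,A] q_used=0 → run B
t=18: queue=[H,C,E,G,A] q_used=0 → run H
t=19: queue=[H,C,E,G,A] q_used=1 → run H
t=20: queue=[C,E,G,A,H] q_used=0 → run C
t=21: queue=[C,E,G,A,H] q_used=1 → run C
t=22: queue=[E,G,A,H,C] q_used=0 → run E
t=23: queue=[E,G,A,H,C] q_used=1 → run E
t=24: queue=[G,A,H,C,E] q_used=0 → run G
t=25: queue=[G,A,H,C,E] q_used=1 → run G
t=26: queue=[A,H,C,E] q_used=0 → run A
t=27: queue=[H,C,E] q_used=0 → run H
t=28: queue=[H,C,E] q_used=1 → run H
t=29: queue=[C,E,H] q_used=0 → run C
t=30: queue=[C,E,H] q_used=1 → run C
t=31: queue=[E,H,C] q_used=0 → run E
t=32: queue=[E,H,C] q_used=1 → run E
t=33: queue=[H,C] q_used=0 → run H
t=34: queue=[H,C] q_used=1 → run H
t=35: queue=[C,H] q_used=0 → run C
t=36: queue=[C,H] q_used=1 → run C
t=37: queue=[H] q_used=0 → run H
t=38: queue=[H] q_used=1 → run H
t=39: (idle)
t=40: (idle)
t=41: (idle)
t=42: (idle)
t=43: (idle)
t=44: (idle)
t=45: (idle)
t=46: (idle)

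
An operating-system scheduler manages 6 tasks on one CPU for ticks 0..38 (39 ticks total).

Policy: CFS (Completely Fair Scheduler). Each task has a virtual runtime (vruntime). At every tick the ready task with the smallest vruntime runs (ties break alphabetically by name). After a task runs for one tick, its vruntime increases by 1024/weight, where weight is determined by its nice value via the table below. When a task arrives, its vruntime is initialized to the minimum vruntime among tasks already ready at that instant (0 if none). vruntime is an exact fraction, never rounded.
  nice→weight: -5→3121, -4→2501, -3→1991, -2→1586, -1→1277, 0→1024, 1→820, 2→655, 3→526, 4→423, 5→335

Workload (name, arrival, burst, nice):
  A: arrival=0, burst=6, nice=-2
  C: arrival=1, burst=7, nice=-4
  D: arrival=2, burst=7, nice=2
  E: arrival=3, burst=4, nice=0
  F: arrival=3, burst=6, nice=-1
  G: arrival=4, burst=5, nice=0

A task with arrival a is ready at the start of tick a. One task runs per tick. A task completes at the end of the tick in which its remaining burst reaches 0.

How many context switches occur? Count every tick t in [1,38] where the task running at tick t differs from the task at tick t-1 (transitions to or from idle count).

t=0: vr[A=0] → run A
t=1: vr[A=512/793 C=512/793] → run A
t=2: vr[A=1024/793 C=512/793 D=512/793] → run C
t=3: vr[A=1024/793 C=34304/32513 D=512/793 E=512/793 F=512/793] → run D
t=4: vr[A=1024/793 C=34304/32513 D=1147392/519415 E=512/793 F=512/793 G=512/793] → run E
t=5: vr[A=1024/793 C=34304/32513 D=1147392/519415 E=1305/793 F=512/793 G=512/793] → run F
t=6: vr[A=1024/793 C=34304/32513 D=1147392/519415 E=1305/793 F=1465856/1012661 G=512/793] → run G
t=7: vr[A=1024/793 C=34304/32513 D=1147392/519415 E=1305/793 F=1465856/1012661 G=1305/793] → run C
t=8: vr[A=1024/793 C=47616/32513 D=1147392/519415 E=1305/793 F=1465856/1012661 G=1305/793] → run A
t=9: vr[A=1536/793 C=47616/32513 D=1147392/519415 E=1305/793 F=1465856/1012661 G=1305/793] → run F
t=10: vr[A=1536/793 C=47616/32513 D=1147392/519415 E=1305/793 F=2277888/1012661 G=1305/793] → run C
t=11: vr[A=1536/793 C=60928/32513 D=1147392/519415 E=1305/793 F=2277888/1012661 G=1305/793] → run E
t=12: vr[A=1536/793 C=60928/32513 D=1147392/519415 E=2098/793 F=2277888/1012661 G=1305/793] → run G
t=13: vr[A=1536/793 C=60928/32513 D=1147392/519415 E=2098/793 F=2277888/1012661 G=2098/793] → run C
t=14: vr[A=1536/793 C=74240/32513 D=1147392/519415 E=2098/793 F=2277888/1012661 G=2098/793] → run A
t=15: vr[A=2048/793 C=74240/32513 D=1147392/519415 E=2098/793 F=2277888/1012661 G=2098/793] → run D
t=16: vr[A=2048/793 C=74240/32513 D=1959424/519415 E=2098/793 F=2277888/1012661 G=2098/793] → run F
t=17: vr[A=2048/793 C=74240/32513 D=1959424/519415 E=2098/793 F=3089920/1012661 G=2098/793] → run C
t=18: vr[A=2048/793 C=87552/32513 D=1959424/519415 E=2098/793 F=3089920/1012661 G=2098/793] → run A
t=19: vr[A=2560/793 C=87552/32513 D=1959424/519415 E=2098/793 F=3089920/1012661 G=2098/793] → run E
t=20: vr[A=2560/793 C=87552/32513 D=1959424/519415 E=2891/793 F=3089920/1012661 G=2098/793] → run G
t=21: vr[A=2560/793 C=87552/32513 D=1959424/519415 E=2891/793 F=3089920/1012661 G=2891/793] → run C
t=22: vr[A=2560/793 C=100864/32513 D=1959424/519415 E=2891/793 F=3089920/1012661 G=2891/793] → run F
t=23: vr[A=2560/793 C=100864/32513 D=1959424/519415 E=2891/793 F=3901952/1012661 G=2891/793] → run C
t=24: vr[A=2560/793 D=1959424/519415 E=2891/793 F=3901952/1012661 G=2891/793] → run A
t=25: vr[D=1959424/519415 E=2891/793 F=3901952/1012661 G=2891/793] → run E
t=26: vr[D=1959424/519415 F=3901952/1012661 G=2891/793] → run G
t=27: vr[D=1959424/519415 F=3901952/1012661 G=3684/793] → run D
t=28: vr[D=2771456/519415 F=3901952/1012661 G=3684/793] → run F
t=29: vr[D=2771456/519415 F=4713984/1012661 G=3684/793] → run G
t=30: vr[D=2771456/519415 F=4713984/1012661] → run F
t=31: vr[D=2771456/519415] → run D
t=32: vr[D=3583488/519415] → run D
t=33: vr[D=879104/103883] → run D
t=34: vr[D=5207552/519415] → run D
t=35: (idle)
t=36: (idle)
t=37: (idle)
t=38: (idle)

context switches = 31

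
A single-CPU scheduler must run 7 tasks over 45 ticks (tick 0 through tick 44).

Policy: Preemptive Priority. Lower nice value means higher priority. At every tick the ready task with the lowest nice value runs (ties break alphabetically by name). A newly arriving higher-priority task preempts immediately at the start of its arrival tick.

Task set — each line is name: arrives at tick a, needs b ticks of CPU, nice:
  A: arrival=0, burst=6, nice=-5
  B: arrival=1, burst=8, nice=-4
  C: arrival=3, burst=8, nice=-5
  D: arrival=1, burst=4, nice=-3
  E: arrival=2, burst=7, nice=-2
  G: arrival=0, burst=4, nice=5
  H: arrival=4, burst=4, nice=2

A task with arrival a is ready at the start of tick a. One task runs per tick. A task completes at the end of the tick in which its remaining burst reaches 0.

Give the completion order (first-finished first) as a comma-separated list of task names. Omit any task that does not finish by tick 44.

t=0: ready={A,G} → run A
t=1: ready={A,B,D,G} → run A
t=2: ready={A,B,D,E,G} → run A
t=3: ready={A,B,C,D,E,G} → run A
t=4: ready={A,B,C,D,E,G,H} → run A
t=5: ready={A,B,C,D,E,G,H} → run A
t=6: ready={B,C,D,E,G,H} → run C
t=7: ready={B,C,D,E,G,H} → run C
t=8: ready={B,C,D,E,G,H} → run C
t=9: ready={B,C,D,E,G,H} → run C
t=10: ready={B,C,D,E,G,H} → run C
t=11: ready={B,C,D,E,G,H} → run C
t=12: ready={B,C,D,E,G,H} → run C
t=13: ready={B,C,D,E,G,H} → run C
t=14: ready={B,D,E,G,H} → run B
t=15: ready={B,D,E,G,H} → run B
t=16: ready={B,D,E,G,H} → run B
t=17: ready={B,D,E,G,H} → run B
t=18: ready={B,D,E,G,H} → run B
t=19: ready={B,D,E,G,H} → run B
t=20: ready={B,D,E,G,H} → run B
t=21: ready={B,D,E,G,H} → run B
t=22: ready={D,E,G,H} → run D
t=23: ready={D,E,G,H} → run D
t=24: ready={D,E,G,H} → run D
t=25: ready={D,E,G,H} → run D
t=26: ready={E,G,H} → run E
t=27: ready={E,G,H} → run E
t=28: ready={E,G,H} → run E
t=29: ready={E,G,H} → run E
t=30: ready={E,G,H} → run E
t=31: ready={E,G,H} → run E
t=32: ready={E,G,H} → run E
t=33: ready={G,H} → run H
t=34: ready={G,H} → run H
t=35: ready={G,H} → run H
t=36: ready={G,H} → run H
t=37: ready={G} → run G
t=38: ready={G} → run G
t=39: ready={G} → run G
t=40: ready={G} → run G
t=41: (idle)
t=42: (idle)
t=43: (idle)
t=44: (idle)

completion order = A, C, B, D, E, H, G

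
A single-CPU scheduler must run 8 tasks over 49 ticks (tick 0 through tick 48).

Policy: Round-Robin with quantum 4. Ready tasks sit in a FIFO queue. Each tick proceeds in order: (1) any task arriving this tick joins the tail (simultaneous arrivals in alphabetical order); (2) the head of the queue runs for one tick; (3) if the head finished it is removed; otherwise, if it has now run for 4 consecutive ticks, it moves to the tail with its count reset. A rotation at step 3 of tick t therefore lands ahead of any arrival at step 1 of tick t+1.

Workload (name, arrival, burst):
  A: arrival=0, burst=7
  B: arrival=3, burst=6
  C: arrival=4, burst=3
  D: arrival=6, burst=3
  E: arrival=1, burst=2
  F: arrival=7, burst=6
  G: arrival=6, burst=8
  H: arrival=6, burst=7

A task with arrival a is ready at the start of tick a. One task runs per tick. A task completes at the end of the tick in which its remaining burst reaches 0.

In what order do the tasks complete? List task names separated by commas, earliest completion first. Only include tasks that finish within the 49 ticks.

t=0: queue=[A] q_used=0 → run A
t=1: queue=[A,E] q_used=1 → run A
t=2: queue=[A,E] q_used=2 → run A
t=3: queue=[A,E,B] q_used=3 → run A
t=4: queue=[E,B,A,C] q_used=0 → run E
t=5: queue=[E,B,A,C] q_used=1 → run E
t=6: queue=[B,A,C,D,G,H] q_used=0 → run B
t=7: queue=[B,A,C,D,G,H,F] q_used=1 → run B
t=8: queue=[B,A,C,D,G,H,F] q_used=2 → run B
t=9: queue=[B,A,C,D,G,H,F] q_used=3 → run B
t=10: queue=[A,C,D,G,H,F,B] q_used=0 → run A
t=11: queue=[A,C,D,G,H,F,B] q_used=1 → run A
t=12: queue=[A,C,D,G,H,F,B] q_used=2 → run A
t=13: queue=[C,D,G,H,F,B] q_used=0 → run C
t=14: queue=[C,D,G,H,F,B] q_used=1 → run C
t=15: queue=[C,D,G,H,F,B] q_used=2 → run C
t=16: queue=[D,G,H,F,B] q_used=0 → run D
t=17: queue=[D,G,H,F,B] q_used=1 → run D
t=18: queue=[D,G,H,F,B] q_used=2 → run D
t=19: queue=[G,H,F,B] q_used=0 → run G
t=20: queue=[G,H,F,B] q_used=1 → run G
t=21: queue=[G,H,F,B] q_used=2 → run G
t=22: queue=[G,H,F,B] q_used=3 → run G
t=23: queue=[H,F,B,G] q_used=0 → run H
t=24: queue=[H,F,B,G] q_used=1 → run H
t=25: queue=[H,F,B,G] q_used=2 → run H
t=26: queue=[H,F,B,G] q_used=3 → run H
t=27: queue=[F,B,G,H] q_used=0 → run F
t=28: queue=[F,B,G,H] q_used=1 → run F
t=29: queue=[F,B,G,H] q_used=2 → run F
t=30: queue=[F,B,G,H] q_used=3 → run F
t=31: queue=[B,G,H,F] q_used=0 → run B
t=32: queue=[B,G,H,F] q_used=1 → run B
t=33: queue=[G,H,F] q_used=0 → run G
t=34: queue=[G,H,F] q_used=1 → run G
t=35: queue=[G,H,F] q_used=2 → run G
t=36: queue=[G,H,F] q_used=3 → run G
t=37: queue=[H,F] q_used=0 → run H
t=38: queue=[H,F] q_used=1 → run H
t=39: queue=[H,F] q_used=2 → run H
t=40: queue=[F] q_used=0 → run F
t=41: queue=[F] q_used=1 → run F
t=42: (idle)
t=43: (idle)
t=44: (idle)
t=45: (idle)
t=46: (idle)
t=47: (idle)
t=48: (idle)

completion order = E, A, C, D, B, G, H, F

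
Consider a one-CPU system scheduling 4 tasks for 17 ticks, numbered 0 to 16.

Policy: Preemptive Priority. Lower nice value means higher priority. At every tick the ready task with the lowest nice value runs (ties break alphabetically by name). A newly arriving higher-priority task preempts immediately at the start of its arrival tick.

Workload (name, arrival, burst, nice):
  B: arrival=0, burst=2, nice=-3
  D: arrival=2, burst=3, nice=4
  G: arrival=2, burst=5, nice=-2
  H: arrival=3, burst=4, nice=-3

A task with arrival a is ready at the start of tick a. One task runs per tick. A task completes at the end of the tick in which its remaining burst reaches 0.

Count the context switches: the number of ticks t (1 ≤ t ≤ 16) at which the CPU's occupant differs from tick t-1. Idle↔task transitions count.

context switches = 5

t=0: ready={B} → run B
t=1: ready={B} → run B
t=2: ready={D,G} → run G
t=3: ready={D,G,H} → run H
t=4: ready={D,G,H} → run H
t=5: ready={D,G,H} → run H
t=6: ready={D,G,H} → run H
t=7: ready={D,G} → run G
t=8: ready={D,G} → run G
t=9: ready={D,G} → run G
t=10: ready={D,G} → run G
t=11: ready={D} → run D
t=12: ready={D} → run D
t=13: ready={D} → run D
t=14: (idle)
t=15: (idle)
t=16: (idle)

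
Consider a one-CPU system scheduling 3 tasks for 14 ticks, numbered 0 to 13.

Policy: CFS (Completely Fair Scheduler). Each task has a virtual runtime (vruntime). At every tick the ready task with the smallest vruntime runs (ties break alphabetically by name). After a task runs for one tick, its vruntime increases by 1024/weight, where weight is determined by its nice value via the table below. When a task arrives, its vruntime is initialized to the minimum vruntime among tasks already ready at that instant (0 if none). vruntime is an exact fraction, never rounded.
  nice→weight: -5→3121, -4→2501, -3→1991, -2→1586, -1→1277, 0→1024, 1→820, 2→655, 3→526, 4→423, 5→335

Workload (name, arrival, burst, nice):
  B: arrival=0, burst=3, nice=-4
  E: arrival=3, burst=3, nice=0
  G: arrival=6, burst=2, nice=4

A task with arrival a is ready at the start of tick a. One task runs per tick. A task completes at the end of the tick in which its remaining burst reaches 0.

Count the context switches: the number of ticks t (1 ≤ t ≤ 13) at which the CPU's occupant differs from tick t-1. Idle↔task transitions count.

context switches = 3

t=0: vr[B=0] → run B
t=1: vr[B=1024/2501] → run B
t=2: vr[B=2048/2501] → run B
t=3: vr[E=0] → run E
t=4: vr[E=1] → run E
t=5: vr[E=2] → run E
t=6: vr[G=0] → run G
t=7: vr[G=1024/423] → run G
t=8: (idle)
t=9: (idle)
t=10: (idle)
t=11: (idle)
t=12: (idle)
t=13: (idle)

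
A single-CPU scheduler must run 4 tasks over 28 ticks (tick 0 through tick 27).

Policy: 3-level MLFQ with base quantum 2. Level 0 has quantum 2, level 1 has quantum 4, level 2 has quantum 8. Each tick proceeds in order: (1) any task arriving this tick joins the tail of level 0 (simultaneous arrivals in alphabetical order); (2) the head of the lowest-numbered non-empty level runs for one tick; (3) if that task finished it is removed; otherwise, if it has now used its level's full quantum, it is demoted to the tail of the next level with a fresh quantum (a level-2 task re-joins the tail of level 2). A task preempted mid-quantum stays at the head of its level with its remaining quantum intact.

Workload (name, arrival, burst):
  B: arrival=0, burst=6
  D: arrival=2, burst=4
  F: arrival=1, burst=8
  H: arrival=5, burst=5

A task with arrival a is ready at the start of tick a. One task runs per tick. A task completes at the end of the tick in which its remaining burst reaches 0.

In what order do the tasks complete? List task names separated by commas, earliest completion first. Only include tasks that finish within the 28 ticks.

completion order = B, D, H, F

t=0: L0/L1/L2 = B/-/- → run B
t=1: L0/L1/L2 = BF/-/- → run B
t=2: L0/L1/L2 = FD/B/- → run F
t=3: L0/L1/L2 = FD/B/- → run F
t=4: L0/L1/L2 = D/BF/- → run D
t=5: L0/L1/L2 = DH/BF/- → run D
t=6: L0/L1/L2 = H/BFD/- → run H
t=7: L0/L1/L2 = H/BFD/- → run H
t=8: L0/L1/L2 = -/BFDH/- → run B
t=9: L0/L1/L2 = -/BFDH/- → run B
t=10: L0/L1/L2 = -/BFDH/- → run B
t=11: L0/L1/L2 = -/BFDH/- → run B
t=12: L0/L1/L2 = -/FDH/- → run F
t=13: L0/L1/L2 = -/FDH/- → run F
t=14: L0/L1/L2 = -/FDH/- → run F
t=15: L0/L1/L2 = -/FDH/- → run F
t=16: L0/L1/L2 = -/DH/F → run D
t=17: L0/L1/L2 = -/DH/F → run D
t=18: L0/L1/L2 = -/H/F → run H
t=19: L0/L1/L2 = -/H/F → run H
t=20: L0/L1/L2 = -/H/F → run H
t=21: L0/L1/L2 = -/-/F → run F
t=22: L0/L1/L2 = -/-/F → run F
t=23: (idle)
t=24: (idle)
t=25: (idle)
t=26: (idle)
t=27: (idle)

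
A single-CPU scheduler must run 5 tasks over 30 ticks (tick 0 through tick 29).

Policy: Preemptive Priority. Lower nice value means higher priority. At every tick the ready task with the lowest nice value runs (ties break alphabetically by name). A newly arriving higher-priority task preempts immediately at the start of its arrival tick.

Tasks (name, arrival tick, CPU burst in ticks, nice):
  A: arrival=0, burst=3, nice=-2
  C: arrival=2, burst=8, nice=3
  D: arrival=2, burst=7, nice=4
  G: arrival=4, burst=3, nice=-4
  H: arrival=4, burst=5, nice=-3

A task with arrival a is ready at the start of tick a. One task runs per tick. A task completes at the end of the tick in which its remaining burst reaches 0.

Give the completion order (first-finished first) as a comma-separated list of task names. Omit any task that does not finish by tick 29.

completion order = A, G, H, C, D

t=0: ready={A} → run A
t=1: ready={A} → run A
t=2: ready={A,C,D} → run A
t=3: ready={C,D} → run C
t=4: ready={C,D,G,H} → run G
t=5: ready={C,D,G,H} → run G
t=6: ready={C,D,G,H} → run G
t=7: ready={C,D,H} → run H
t=8: ready={C,D,H} → run H
t=9: ready={C,D,H} → run H
t=10: ready={C,D,H} → run H
t=11: ready={C,D,H} → run H
t=12: ready={C,D} → run C
t=13: ready={C,D} → run C
t=14: ready={C,D} → run C
t=15: ready={C,D} → run C
t=16: ready={C,D} → run C
t=17: ready={C,D} → run C
t=18: ready={C,D} → run C
t=19: ready={D} → run D
t=20: ready={D} → run D
t=21: ready={D} → run D
t=22: ready={D} → run D
t=23: ready={D} → run D
t=24: ready={D} → run D
t=25: ready={D} → run D
t=26: (idle)
t=27: (idle)
t=28: (idle)
t=29: (idle)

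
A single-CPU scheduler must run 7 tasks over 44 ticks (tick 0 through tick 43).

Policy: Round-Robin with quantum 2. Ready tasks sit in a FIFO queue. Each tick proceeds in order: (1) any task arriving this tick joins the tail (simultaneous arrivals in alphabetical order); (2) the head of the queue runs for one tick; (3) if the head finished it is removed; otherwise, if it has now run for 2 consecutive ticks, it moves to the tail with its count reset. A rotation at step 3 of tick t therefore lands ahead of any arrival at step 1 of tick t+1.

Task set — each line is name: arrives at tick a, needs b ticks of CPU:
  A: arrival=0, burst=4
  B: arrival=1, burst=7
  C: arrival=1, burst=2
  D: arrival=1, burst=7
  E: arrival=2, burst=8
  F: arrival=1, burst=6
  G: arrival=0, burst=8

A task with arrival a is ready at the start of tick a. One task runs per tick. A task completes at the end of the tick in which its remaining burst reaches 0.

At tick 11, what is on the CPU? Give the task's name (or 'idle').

running at tick 11 = F

t=0: queue=[A,G] q_used=0 → run A
t=1: queue=[A,G,B,C,D,F] q_used=1 → run A
t=2: queue=[G,B,C,D,F,A,E] q_used=0 → run G
t=3: queue=[G,B,C,D,F,A,E] q_used=1 → run G
t=4: queue=[B,C,D,F,A,E,G] q_used=0 → run B
t=5: queue=[B,C,D,F,A,E,G] q_used=1 → run B
t=6: queue=[C,D,F,A,E,G,B] q_used=0 → run C
t=7: queue=[C,D,F,A,E,G,B] q_used=1 → run C
t=8: queue=[D,F,A,E,G,B] q_used=0 → run D
t=9: queue=[D,F,A,E,G,B] q_used=1 → run D
t=10: queue=[F,A,E,G,B,D] q_used=0 → run F
t=11: queue=[F,A,E,G,B,D] q_used=1 → run F
t=12: queue=[A,E,G,B,D,F] q_used=0 → run A
t=13: queue=[A,E,G,B,D,F] q_used=1 → run A
t=14: queue=[E,G,B,D,F] q_used=0 → run E
t=15: queue=[E,G,B,D,F] q_used=1 → run E
t=16: queue=[G,B,D,F,E] q_used=0 → run G
t=17: queue=[G,B,D,F,E] q_used=1 → run G
t=18: queue=[B,D,F,E,G] q_used=0 → run B
t=19: queue=[B,D,F,E,G] q_used=1 → run B
t=20: queue=[D,F,E,G,B] q_used=0 → run D
t=21: queue=[D,F,E,G,B] q_used=1 → run D
t=22: queue=[F,E,G,B,D] q_used=0 → run F
t=23: queue=[F,E,G,B,D] q_used=1 → run F
t=24: queue=[E,G,B,D,F] q_used=0 → run E
t=25: queue=[E,G,B,D,F] q_used=1 → run E
t=26: queue=[G,B,D,F,E] q_used=0 → run G
t=27: queue=[G,B,D,F,E] q_used=1 → run G
t=28: queue=[B,D,F,E,G] q_used=0 → run B
t=29: queue=[B,D,F,E,G] q_used=1 → run B
t=30: queue=[D,F,E,G,B] q_used=0 → run D
t=31: queue=[D,F,E,G,B] q_used=1 → run D
t=32: queue=[F,E,G,B,D] q_used=0 → run F
t=33: queue=[F,E,G,B,D] q_used=1 → run F
t=34: queue=[E,G,B,D] q_used=0 → run E
t=35: queue=[E,G,B,D] q_used=1 → run E
t=36: queue=[G,B,D,E] q_used=0 → run G
t=37: queue=[G,B,D,E] q_used=1 → run G
t=38: queue=[B,D,E] q_used=0 → run B
t=39: queue=[D,E] q_used=0 → run D
t=40: queue=[E] q_used=0 → run E
t=41: queue=[E] q_used=1 → run E
t=42: (idle)
t=43: (idle)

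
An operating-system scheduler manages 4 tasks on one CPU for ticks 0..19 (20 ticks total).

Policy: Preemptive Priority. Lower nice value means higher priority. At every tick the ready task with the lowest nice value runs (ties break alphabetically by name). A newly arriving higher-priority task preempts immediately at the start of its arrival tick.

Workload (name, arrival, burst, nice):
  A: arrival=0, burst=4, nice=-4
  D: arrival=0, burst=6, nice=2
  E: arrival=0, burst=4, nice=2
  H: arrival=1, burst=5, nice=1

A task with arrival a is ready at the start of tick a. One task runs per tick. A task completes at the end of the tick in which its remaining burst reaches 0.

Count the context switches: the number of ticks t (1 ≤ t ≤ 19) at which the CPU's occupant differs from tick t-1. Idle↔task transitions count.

t=0: ready={A,D,E} → run A
t=1: ready={A,D,E,H} → run A
t=2: ready={A,D,E,H} → run A
t=3: ready={A,D,E,H} → run A
t=4: ready={D,E,H} → run H
t=5: ready={D,E,H} → run H
t=6: ready={D,E,H} → run H
t=7: ready={D,E,H} → run H
t=8: ready={D,E,H} → run H
t=9: ready={D,E} → run D
t=10: ready={D,E} → run D
t=11: ready={D,E} → run D
t=12: ready={D,E} → run D
t=13: ready={D,E} → run D
t=14: ready={D,E} → run D
t=15: ready={E} → run E
t=16: ready={E} → run E
t=17: ready={E} → run E
t=18: ready={E} → run E
t=19: (idle)

context switches = 4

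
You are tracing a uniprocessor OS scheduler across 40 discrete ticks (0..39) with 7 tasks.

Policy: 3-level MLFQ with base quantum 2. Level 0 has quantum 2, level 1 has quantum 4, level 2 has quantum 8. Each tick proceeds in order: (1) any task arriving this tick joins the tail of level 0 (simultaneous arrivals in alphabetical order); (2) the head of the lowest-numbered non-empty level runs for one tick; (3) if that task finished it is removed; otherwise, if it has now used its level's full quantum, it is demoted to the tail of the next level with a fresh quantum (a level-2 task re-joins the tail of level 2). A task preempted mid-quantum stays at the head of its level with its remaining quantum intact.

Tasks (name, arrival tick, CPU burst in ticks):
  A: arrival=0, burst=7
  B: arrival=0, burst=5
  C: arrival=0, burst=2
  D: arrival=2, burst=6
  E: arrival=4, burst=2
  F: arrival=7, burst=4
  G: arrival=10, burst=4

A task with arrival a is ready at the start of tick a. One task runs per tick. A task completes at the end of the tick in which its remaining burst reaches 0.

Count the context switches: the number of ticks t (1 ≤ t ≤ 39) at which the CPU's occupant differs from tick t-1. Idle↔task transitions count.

context switches = 13

t=0: L0/L1/L2 = ABC/-/- → run A
t=1: L0/L1/L2 = ABC/-/- → run A
t=2: L0/L1/L2 = BCD/A/- → run B
t=3: L0/L1/L2 = BCD/A/- → run B
t=4: L0/L1/L2 = CDE/AB/- → run C
t=5: L0/L1/L2 = CDE/AB/- → run C
t=6: L0/L1/L2 = DE/AB/- → run D
t=7: L0/L1/L2 = DEF/AB/- → run D
t=8: L0/L1/L2 = EF/ABD/- → run E
t=9: L0/L1/L2 = EF/ABD/- → run E
t=10: L0/L1/L2 = FG/ABD/- → run F
t=11: L0/L1/L2 = FG/ABD/- → run F
t=12: L0/L1/L2 = G/ABDF/- → run G
t=13: L0/L1/L2 = G/ABDF/- → run G
t=14: L0/L1/L2 = -/ABDFG/- → run A
t=15: L0/L1/L2 = -/ABDFG/- → run A
t=16: L0/L1/L2 = -/ABDFG/- → run A
t=17: L0/L1/L2 = -/ABDFG/- → run A
t=18: L0/L1/L2 = -/BDFG/A → run B
t=19: L0/L1/L2 = -/BDFG/A → run B
t=20: L0/L1/L2 = -/BDFG/A → run B
t=21: L0/L1/L2 = -/DFG/A → run D
t=22: L0/L1/L2 = -/DFG/A → run D
t=23: L0/L1/L2 = -/DFG/A → run D
t=24: L0/L1/L2 = -/DFG/A → run D
t=25: L0/L1/L2 = -/FG/A → run F
t=26: L0/L1/L2 = -/FG/A → run F
t=27: L0/L1/L2 = -/G/A → run G
t=28: L0/L1/L2 = -/G/A → run G
t=29: L0/L1/L2 = -/-/A → run A
t=30: (idle)
t=31: (idle)
t=32: (idle)
t=33: (idle)
t=34: (idle)
t=35: (idle)
t=36: (idle)
t=37: (idle)
t=38: (idle)
t=39: (idle)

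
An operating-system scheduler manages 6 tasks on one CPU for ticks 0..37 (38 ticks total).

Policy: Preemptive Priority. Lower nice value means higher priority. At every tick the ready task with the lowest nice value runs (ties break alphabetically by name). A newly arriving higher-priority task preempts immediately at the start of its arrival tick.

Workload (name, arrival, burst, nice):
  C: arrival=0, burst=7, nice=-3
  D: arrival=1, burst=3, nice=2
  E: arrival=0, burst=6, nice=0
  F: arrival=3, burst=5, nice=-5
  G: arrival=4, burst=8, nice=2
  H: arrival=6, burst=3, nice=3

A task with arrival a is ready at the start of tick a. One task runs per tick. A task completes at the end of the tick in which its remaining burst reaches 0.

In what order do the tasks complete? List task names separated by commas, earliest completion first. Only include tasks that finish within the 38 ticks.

completion order = F, C, E, D, G, H

t=0: ready={C,E} → run C
t=1: ready={C,D,E} → run C
t=2: ready={C,D,E} → run C
t=3: ready={C,D,E,F} → run F
t=4: ready={C,D,E,F,G} → run F
t=5: ready={C,D,E,F,G} → run F
t=6: ready={C,D,E,F,G,H} → run F
t=7: ready={C,D,E,F,G,H} → run F
t=8: ready={C,D,E,G,H} → run C
t=9: ready={C,D,E,G,H} → run C
t=10: ready={C,D,E,G,H} → run C
t=11: ready={C,D,E,G,H} → run C
t=12: ready={D,E,G,H} → run E
t=13: ready={D,E,G,H} → run E
t=14: ready={D,E,G,H} → run E
t=15: ready={D,E,G,H} → run E
t=16: ready={D,E,G,H} → run E
t=17: ready={D,E,G,H} → run E
t=18: ready={D,G,H} → run D
t=19: ready={D,G,H} → run D
t=20: ready={D,G,H} → run D
t=21: ready={G,H} → run G
t=22: ready={G,H} → run G
t=23: ready={G,H} → run G
t=24: ready={G,H} → run G
t=25: ready={G,H} → run G
t=26: ready={G,H} → run G
t=27: ready={G,H} → run G
t=28: ready={G,H} → run G
t=29: ready={H} → run H
t=30: ready={H} → run H
t=31: ready={H} → run H
t=32: (idle)
t=33: (idle)
t=34: (idle)
t=35: (idle)
t=36: (idle)
t=37: (idle)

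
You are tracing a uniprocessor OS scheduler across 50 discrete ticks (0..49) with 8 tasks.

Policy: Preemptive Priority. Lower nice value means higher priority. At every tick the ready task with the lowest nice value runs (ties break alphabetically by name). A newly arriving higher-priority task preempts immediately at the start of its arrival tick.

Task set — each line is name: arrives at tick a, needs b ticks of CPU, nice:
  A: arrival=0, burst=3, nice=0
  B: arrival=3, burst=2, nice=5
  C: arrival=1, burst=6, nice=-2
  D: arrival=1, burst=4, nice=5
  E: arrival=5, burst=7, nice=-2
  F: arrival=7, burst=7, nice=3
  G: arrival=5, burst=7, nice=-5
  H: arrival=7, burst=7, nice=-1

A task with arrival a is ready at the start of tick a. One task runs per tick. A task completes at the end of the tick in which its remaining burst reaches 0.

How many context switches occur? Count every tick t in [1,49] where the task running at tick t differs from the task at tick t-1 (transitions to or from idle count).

context switches = 10

t=0: ready={A} → run A
t=1: ready={A,C,D} → run C
t=2: ready={A,C,D} → run C
t=3: ready={A,B,C,D} → run C
t=4: ready={A,B,C,D} → run C
t=5: ready={A,B,C,D,E,G} → run G
t=6: ready={A,B,C,D,E,G} → run G
t=7: ready={A,B,C,D,E,F,G,H} → run G
t=8: ready={A,B,C,D,E,F,G,H} → run G
t=9: ready={A,B,C,D,E,F,G,H} → run G
t=10: ready={A,B,C,D,E,F,G,H} → run G
t=11: ready={A,B,C,D,E,F,G,H} → run G
t=12: ready={A,B,C,D,E,F,H} → run C
t=13: ready={A,B,C,D,E,F,H} → run C
t=14: ready={A,B,D,E,F,H} → run E
t=15: ready={A,B,D,E,F,H} → run E
t=16: ready={A,B,D,E,F,H} → run E
t=17: ready={A,B,D,E,F,H} → run E
t=18: ready={A,B,D,E,F,H} → run E
t=19: ready={A,B,D,E,F,H} → run E
t=20: ready={A,B,D,E,F,H} → run E
t=21: ready={A,B,D,F,H} → run H
t=22: ready={A,B,D,F,H} → run H
t=23: ready={A,B,D,F,H} → run H
t=24: ready={A,B,D,F,H} → run H
t=25: ready={A,B,D,F,H} → run H
t=26: ready={A,B,D,F,H} → run H
t=27: ready={A,B,D,F,H} → run H
t=28: ready={A,B,D,F} → run A
t=29: ready={A,B,D,F} → run A
t=30: ready={B,D,F} → run F
t=31: ready={B,D,F} → run F
t=32: ready={B,D,F} → run F
t=33: ready={B,D,F} → run F
t=34: ready={B,D,F} → run F
t=35: ready={B,D,F} → run F
t=36: ready={B,D,F} → run F
t=37: ready={B,D} → run B
t=38: ready={B,D} → run B
t=39: ready={D} → run D
t=40: ready={D} → run D
t=41: ready={D} → run D
t=42: ready={D} → run D
t=43: (idle)
t=44: (idle)
t=45: (idle)
t=46: (idle)
t=47: (idle)
t=48: (idle)
t=49: (idle)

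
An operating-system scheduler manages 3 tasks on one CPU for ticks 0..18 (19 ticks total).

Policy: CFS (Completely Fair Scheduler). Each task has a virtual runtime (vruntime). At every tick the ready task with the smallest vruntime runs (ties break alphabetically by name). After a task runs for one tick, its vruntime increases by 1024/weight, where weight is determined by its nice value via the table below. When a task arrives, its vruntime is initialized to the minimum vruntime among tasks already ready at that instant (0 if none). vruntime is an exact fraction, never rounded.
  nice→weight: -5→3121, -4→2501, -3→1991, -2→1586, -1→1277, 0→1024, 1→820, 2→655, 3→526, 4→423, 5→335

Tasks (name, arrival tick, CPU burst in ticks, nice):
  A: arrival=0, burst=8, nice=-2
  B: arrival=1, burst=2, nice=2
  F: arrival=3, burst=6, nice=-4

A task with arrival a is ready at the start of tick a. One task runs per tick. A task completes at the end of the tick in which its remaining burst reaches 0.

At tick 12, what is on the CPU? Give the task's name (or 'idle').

running at tick 12 = A

t=0: vr[A=0] → run A
t=1: vr[A=512/793 B=512/793] → run A
t=2: vr[A=1024/793 B=512/793] → run B
t=3: vr[A=1024/793 B=1147392/519415 F=1024/793] → run A
t=4: vr[A=1536/793 B=1147392/519415 F=1024/793] → run F
t=5: vr[A=1536/793 B=1147392/519415 F=55296/32513] → run F
t=6: vr[A=1536/793 B=1147392/519415 F=68608/32513] → run A
t=7: vr[A=2048/793 B=1147392/519415 F=68608/32513] → run F
t=8: vr[A=2048/793 B=1147392/519415 F=81920/32513] → run B
t=9: vr[A=2048/793 F=81920/32513] → run F
t=10: vr[A=2048/793 F=95232/32513] → run A
t=11: vr[A=2560/793 F=95232/32513] → run F
t=12: vr[A=2560/793 F=108544/32513] → run A
t=13: vr[A=3072/793 F=108544/32513] → run F
t=14: vr[A=3072/793] → run A
t=15: vr[A=3584/793] → run A
t=16: (idle)
t=17: (idle)
t=18: (idle)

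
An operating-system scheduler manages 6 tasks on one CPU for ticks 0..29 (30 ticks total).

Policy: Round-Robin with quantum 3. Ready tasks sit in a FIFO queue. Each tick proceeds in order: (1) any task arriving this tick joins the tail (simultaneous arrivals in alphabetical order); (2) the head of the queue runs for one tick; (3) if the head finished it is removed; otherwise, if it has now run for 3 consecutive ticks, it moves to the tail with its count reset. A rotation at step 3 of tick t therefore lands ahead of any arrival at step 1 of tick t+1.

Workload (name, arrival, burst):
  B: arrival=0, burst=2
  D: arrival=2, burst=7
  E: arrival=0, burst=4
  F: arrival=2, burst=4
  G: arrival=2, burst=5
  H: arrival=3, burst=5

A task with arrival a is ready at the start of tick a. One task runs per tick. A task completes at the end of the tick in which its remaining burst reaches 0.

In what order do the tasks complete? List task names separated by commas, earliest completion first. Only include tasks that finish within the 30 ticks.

t=0: queue=[B,E] q_used=0 → run B
t=1: queue=[B,E] q_used=1 → run B
t=2: queue=[E,D,F,G] q_used=0 → run E
t=3: queue=[E,D,F,G,H] q_used=1 → run E
t=4: queue=[E,D,F,G,H] q_used=2 → run E
t=5: queue=[D,F,G,H,E] q_used=0 → run D
t=6: queue=[D,F,G,H,E] q_used=1 → run D
t=7: queue=[D,F,G,H,E] q_used=2 → run D
t=8: queue=[F,G,H,E,D] q_used=0 → run F
t=9: queue=[F,G,H,E,D] q_used=1 → run F
t=10: queue=[F,G,H,E,D] q_used=2 → run F
t=11: queue=[G,H,E,D,F] q_used=0 → run G
t=12: queue=[G,H,E,D,F] q_used=1 → run G
t=13: queue=[G,H,E,D,F] q_used=2 → run G
t=14: queue=[H,E,D,F,G] q_used=0 → run H
t=15: queue=[H,E,D,F,G] q_used=1 → run H
t=16: queue=[H,E,D,F,G] q_used=2 → run H
t=17: queue=[E,D,F,G,H] q_used=0 → run E
t=18: queue=[D,F,G,H] q_used=0 → run D
t=19: queue=[D,F,G,H] q_used=1 → run D
t=20: queue=[D,F,G,H] q_used=2 → run D
t=21: queue=[F,G,H,D] q_used=0 → run F
t=22: queue=[G,H,D] q_used=0 → run G
t=23: queue=[G,H,D] q_used=1 → run G
t=24: queue=[H,D] q_used=0 → run H
t=25: queue=[H,D] q_used=1 → run H
t=26: queue=[D] q_used=0 → run D
t=27: (idle)
t=28: (idle)
t=29: (idle)

completion order = B, E, F, G, H, D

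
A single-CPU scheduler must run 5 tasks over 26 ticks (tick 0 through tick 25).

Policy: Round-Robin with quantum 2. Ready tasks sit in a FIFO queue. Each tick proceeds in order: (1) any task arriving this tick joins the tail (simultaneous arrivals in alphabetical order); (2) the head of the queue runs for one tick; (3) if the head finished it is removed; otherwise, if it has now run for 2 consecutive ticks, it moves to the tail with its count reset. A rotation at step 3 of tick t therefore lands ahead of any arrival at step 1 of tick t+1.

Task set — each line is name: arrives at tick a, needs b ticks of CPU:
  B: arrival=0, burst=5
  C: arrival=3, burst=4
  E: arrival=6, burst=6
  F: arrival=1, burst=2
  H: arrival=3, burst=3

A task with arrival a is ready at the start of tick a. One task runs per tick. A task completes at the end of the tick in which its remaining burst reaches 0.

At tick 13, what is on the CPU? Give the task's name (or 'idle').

running at tick 13 = C

t=0: queue=[B] q_used=0 → run B
t=1: queue=[B,F] q_used=1 → run B
t=2: queue=[F,B] q_used=0 → run F
t=3: queue=[F,B,C,H] q_used=1 → run F
t=4: queue=[B,C,H] q_used=0 → run B
t=5: queue=[B,C,H] q_used=1 → run B
t=6: queue=[C,H,B,E] q_used=0 → run C
t=7: queue=[C,H,B,E] q_used=1 → run C
t=8: queue=[H,B,E,C] q_used=0 → run H
t=9: queue=[H,B,E,C] q_used=1 → run H
t=10: queue=[B,E,C,H] q_used=0 → run B
t=11: queue=[E,C,H] q_used=0 → run E
t=12: queue=[E,C,H] q_used=1 → run E
t=13: queue=[C,H,E] q_used=0 → run C
t=14: queue=[C,H,E] q_used=1 → run C
t=15: queue=[H,E] q_used=0 → run H
t=16: queue=[E] q_used=0 → run E
t=17: queue=[E] q_used=1 → run E
t=18: queue=[E] q_used=0 → run E
t=19: queue=[E] q_used=1 → run E
t=20: (idle)
t=21: (idle)
t=22: (idle)
t=23: (idle)
t=24: (idle)
t=25: (idle)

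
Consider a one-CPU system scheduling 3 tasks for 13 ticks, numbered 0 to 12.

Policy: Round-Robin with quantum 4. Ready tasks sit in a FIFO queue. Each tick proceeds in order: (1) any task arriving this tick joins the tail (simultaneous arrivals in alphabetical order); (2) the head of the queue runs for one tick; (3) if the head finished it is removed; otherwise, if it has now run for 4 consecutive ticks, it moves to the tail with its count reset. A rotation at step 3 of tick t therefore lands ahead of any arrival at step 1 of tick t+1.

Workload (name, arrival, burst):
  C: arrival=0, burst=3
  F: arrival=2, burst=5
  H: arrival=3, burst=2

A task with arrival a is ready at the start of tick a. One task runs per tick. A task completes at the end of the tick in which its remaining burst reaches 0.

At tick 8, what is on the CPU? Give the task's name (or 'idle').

running at tick 8 = H

t=0: queue=[C] q_used=0 → run C
t=1: queue=[C] q_used=1 → run C
t=2: queue=[C,F] q_used=2 → run C
t=3: queue=[F,H] q_used=0 → run F
t=4: queue=[F,H] q_used=1 → run F
t=5: queue=[F,H] q_used=2 → run F
t=6: queue=[F,H] q_used=3 → run F
t=7: queue=[H,F] q_used=0 → run H
t=8: queue=[H,F] q_used=1 → run H
t=9: queue=[F] q_used=0 → run F
t=10: (idle)
t=11: (idle)
t=12: (idle)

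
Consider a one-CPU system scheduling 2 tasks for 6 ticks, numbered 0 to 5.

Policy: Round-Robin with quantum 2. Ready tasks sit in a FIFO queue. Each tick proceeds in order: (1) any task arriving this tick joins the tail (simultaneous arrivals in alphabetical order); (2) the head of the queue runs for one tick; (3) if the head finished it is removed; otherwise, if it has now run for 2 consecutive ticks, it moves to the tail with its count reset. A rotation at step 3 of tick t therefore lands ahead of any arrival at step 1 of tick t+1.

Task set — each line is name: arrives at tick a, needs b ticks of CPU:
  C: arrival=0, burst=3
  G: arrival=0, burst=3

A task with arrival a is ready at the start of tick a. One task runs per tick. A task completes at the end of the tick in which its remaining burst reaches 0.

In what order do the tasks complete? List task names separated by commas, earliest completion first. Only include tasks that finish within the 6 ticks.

completion order = C, G

t=0: queue=[C,G] q_used=0 → run C
t=1: queue=[C,G] q_used=1 → run C
t=2: queue=[G,C] q_used=0 → run G
t=3: queue=[G,C] q_used=1 → run G
t=4: queue=[C,G] q_used=0 → run C
t=5: queue=[G] q_used=0 → run G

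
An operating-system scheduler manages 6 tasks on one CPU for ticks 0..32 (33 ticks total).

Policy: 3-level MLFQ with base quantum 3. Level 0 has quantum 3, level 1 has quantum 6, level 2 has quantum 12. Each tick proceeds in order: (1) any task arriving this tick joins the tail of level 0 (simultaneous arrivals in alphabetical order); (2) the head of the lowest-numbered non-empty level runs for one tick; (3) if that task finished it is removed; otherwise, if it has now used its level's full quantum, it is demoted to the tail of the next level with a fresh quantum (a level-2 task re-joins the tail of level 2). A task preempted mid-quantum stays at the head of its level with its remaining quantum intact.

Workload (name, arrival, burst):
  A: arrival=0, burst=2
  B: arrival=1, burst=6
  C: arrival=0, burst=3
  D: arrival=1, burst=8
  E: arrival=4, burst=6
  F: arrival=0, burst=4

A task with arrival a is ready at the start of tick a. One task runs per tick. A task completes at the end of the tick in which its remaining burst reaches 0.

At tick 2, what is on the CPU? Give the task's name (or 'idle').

t=0: L0/L1/L2 = ACF/-/- → run A
t=1: L0/L1/L2 = ACFBD/-/- → run A
t=2: L0/L1/L2 = CFBD/-/- → run C
t=3: L0/L1/L2 = CFBD/-/- → run C
t=4: L0/L1/L2 = CFBDE/-/- → run C
t=5: L0/L1/L2 = FBDE/-/- → run F
t=6: L0/L1/L2 = FBDE/-/- → run F
t=7: L0/L1/L2 = FBDE/-/- → run F
t=8: L0/L1/L2 = BDE/F/- → run B
t=9: L0/L1/L2 = BDE/F/- → run B
t=10: L0/L1/L2 = BDE/F/- → run B
t=11: L0/L1/L2 = DE/FB/- → run D
t=12: L0/L1/L2 = DE/FB/- → run D
t=13: L0/L1/L2 = DE/FB/- → run D
t=14: L0/L1/L2 = E/FBD/- → run E
t=15: L0/L1/L2 = E/FBD/- → run E
t=16: L0/L1/L2 = E/FBD/- → run E
t=17: L0/L1/L2 = -/FBDE/- → run F
t=18: L0/L1/L2 = -/BDE/- → run B
t=19: L0/L1/L2 = -/BDE/- → run B
t=20: L0/L1/L2 = -/BDE/- → run B
t=21: L0/L1/L2 = -/DE/- → run D
t=22: L0/L1/L2 = -/DE/- → run D
t=23: L0/L1/L2 = -/DE/- → run D
t=24: L0/L1/L2 = -/DE/- → run D
t=25: L0/L1/L2 = -/DE/- → run D
t=26: L0/L1/L2 = -/E/- → run E
t=27: L0/L1/L2 = -/E/- → run E
t=28: L0/L1/L2 = -/E/- → run E
t=29: (idle)
t=30: (idle)
t=31: (idle)
t=32: (idle)

running at tick 2 = C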